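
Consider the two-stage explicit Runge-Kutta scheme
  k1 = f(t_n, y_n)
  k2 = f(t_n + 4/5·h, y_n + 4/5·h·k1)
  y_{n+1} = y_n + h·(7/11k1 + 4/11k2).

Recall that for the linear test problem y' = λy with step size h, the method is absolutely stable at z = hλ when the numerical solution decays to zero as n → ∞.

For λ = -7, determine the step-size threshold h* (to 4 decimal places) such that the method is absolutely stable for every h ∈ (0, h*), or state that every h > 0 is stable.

On y'=λy, z=hλ:
  k1=λy_n ⇒ h·k1=z·y_n;  k2=λ(1+4/5z)y_n ⇒ h·k2=z(1+4/5z)y_n
  y_{n+1}/y_n = 1 + 7/11z + 4/11z(1+4/5z) = 1 + z + 16/55z²
  R(z) = 1 + z + 16/55z².

Solve |R(x)|<1 on ℝ⁻.
x=-1.24: |R|=0.2073
R=1: x+16/55x²=0 ⇒ x=−55/16=-3.4375; min R=1−1/(4·16/55)=0.1406>−1
Confirm numerically:
  x=-3.386: |R|=0.94927 <1
  x=-2.321: |R|=0.24614 <1
  x=-2.215: |R|=0.21227 <1
  x=-1.474: |R|=0.15805 <1
  x=-3.978: |R|=1.62549 >1
  x=-3.778: |R|=1.37423 >1
  x=-3.513: |R|=1.07716 >1
Stable set (-3.4375, 0).

(-3.4375,0); λ=-7 ⇒ h* = (55/16)/7 = 0.4911.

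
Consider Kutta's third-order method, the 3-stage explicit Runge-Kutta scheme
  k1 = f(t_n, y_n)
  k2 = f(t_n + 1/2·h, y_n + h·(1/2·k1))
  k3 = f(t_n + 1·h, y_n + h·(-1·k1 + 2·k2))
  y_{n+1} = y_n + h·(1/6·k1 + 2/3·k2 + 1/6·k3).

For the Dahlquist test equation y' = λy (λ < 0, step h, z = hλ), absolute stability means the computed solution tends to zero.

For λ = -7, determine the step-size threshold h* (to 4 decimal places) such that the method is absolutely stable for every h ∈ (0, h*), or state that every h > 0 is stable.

(-2.5127,0); λ=-7 ⇒ h* = 0.3590.

On y'=λy, z=hλ:
  order 3, 3-stage ⇒ R(z)=1+z+z^2/2+z^3/6
  (e.g. R(-1.65)=-0.03744, |R|=0.03744)

Need |R(x)|<1, x<0.
x=-1.65: |R|=0.0374
|R(-1.91)|=0.2473 |R(-1.16)|=0.2527 |R(-0.89)|=0.3886
Bisect:
  x_lo=-3.0152 |R|=2.0382  x_hi=-0.1797 |R|=0.8355
  mid=-1.59745 |R|=0.00093 →hi
  mid=-2.30632 |R|=0.69136 →hi
  mid=-2.66076 |R|=1.26048 →lo
  mid=-2.48354 |R|=0.95262 →hi
  mid=-2.57215 |R|=1.10038 →lo
  mid=-2.52785 |R|=1.02500 →lo
  mid=-2.50569 |R|=0.98844 →hi
  mid=-2.51677 |R|=1.00663 →lo
  mid=-2.51123 |R|=0.99751 →hi
  ...
  [-2.51279,-2.51262] ⇒ x*=-2.5127
So |R|<1 on (-2.5127, 0).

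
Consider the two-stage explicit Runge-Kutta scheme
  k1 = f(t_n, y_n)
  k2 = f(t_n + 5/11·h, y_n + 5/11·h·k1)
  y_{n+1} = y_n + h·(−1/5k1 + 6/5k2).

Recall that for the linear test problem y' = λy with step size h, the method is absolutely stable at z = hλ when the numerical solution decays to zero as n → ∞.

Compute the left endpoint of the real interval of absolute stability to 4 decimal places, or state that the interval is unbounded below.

z* = -1.8333.

Test eqn y'=λy, z=hλ:
  k1=λy_n ⇒ h·k1=z·y_n;  k2=λ(1+5/11z)y_n ⇒ h·k2=z(1+5/11z)y_n
  y_{n+1}/y_n = 1 − 1/5z + 6/5z(1+5/11z) = 1 + z + 6/11z²
  so R(z) = 1 + z + 6/11z².

Boundary: |R(x)|=1, x<0.
x=-1.2: |R|=0.5855
R=1: x+6/11x²=0 ⇒ x=−11/6=-1.8333; min R=1−1/(4·6/11)=0.5417>−1
Confirm numerically:
  x=-1.643: |R|=0.82943 <1
  x=-1.079: |R|=0.55604 <1
  x=-0.981: |R|=0.54392 <1
  x=-2.090: |R|=1.29260 >1
  x=-2.004: |R|=1.18655 >1
  x=-1.989: |R|=1.16888 >1
Stable set (-1.8333, 0).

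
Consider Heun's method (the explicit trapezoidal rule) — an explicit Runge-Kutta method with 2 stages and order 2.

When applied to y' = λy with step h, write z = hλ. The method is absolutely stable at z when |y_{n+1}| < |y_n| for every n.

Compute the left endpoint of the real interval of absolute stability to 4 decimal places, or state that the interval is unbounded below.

Set f=λy, z=hλ:
  order 2, 2-stage ⇒ R(z)=1+z+z^2/2
  (e.g. R(-1.08)=0.50320, |R|=0.50320)

Need |R(x)|<1, x<0.
x=-1.08: |R|=0.5032
|R(-1.51)|=0.6300 |R(-0.61)|=0.5760 |R(-0.57)|=0.5924
Bisect:
  x_lo=-2.7949 |R|=2.1109  x_hi=-0.1984 |R|=0.8213
  mid=-1.49665 |R|=0.62333 →hi
  mid=-2.14580 |R|=1.15643 →lo
  mid=-1.82123 |R|=0.83721 →hi
  mid=-1.98351 |R|=0.98365 →hi
  mid=-2.06465 |R|=1.06675 →lo
  mid=-2.02408 |R|=1.02437 →lo
  mid=-2.00380 |R|=1.00380 →lo
  ...
  [-2.00015,-1.99999] ⇒ x*=-2.0000
So |R|<1 on (-2.0000, 0).

z* = -2.0000.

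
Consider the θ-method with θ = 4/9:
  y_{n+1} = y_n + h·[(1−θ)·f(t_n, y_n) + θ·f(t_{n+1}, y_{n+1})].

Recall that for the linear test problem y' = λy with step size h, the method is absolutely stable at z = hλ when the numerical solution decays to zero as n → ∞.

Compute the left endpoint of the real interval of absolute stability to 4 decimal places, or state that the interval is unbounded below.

left endpoint -18.0000.

With y'=λy (z=hλ):
  y_{n+1} = y_n + z·[5/9·y_n + 4/9·y_{n+1}] ⇒ (1 − 4/9z)y_{n+1} = (1 + 5/9z)y_n
  Hence R(z) = (1 + 5/9z)/(1 − 4/9z).

Need |R(x)|<1, x<0.
x=-0.34: |R|=0.7046
R=−1: 1+5/9x = −1+4/9x ⇒ -1/9x=2 ⇒ x=2/(-1/9)=-18.0000
Confirm numerically:
  x=-16.861: |R|=0.98510 <1
  x=-14.672: |R|=0.95083 <1
  x=-14.331: |R|=0.94468 <1
  x=-11.241: |R|=0.87475 <1
  x=-18.565: |R|=1.00679 >1
  x=-18.333: |R|=1.00404 >1
  x=-18.300: |R|=1.00365 >1
Interval (-18.0000, 0).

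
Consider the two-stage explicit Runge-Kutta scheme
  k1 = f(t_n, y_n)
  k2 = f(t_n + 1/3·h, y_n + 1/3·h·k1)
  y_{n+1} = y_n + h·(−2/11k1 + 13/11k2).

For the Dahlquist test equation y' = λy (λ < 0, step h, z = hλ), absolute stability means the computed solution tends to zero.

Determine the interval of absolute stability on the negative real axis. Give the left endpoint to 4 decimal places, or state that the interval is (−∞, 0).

(-2.5385, 0).

Test eqn y'=λy, z=hλ:
  k1=λy_n ⇒ h·k1=z·y_n;  k2=λ(1+1/3z)y_n ⇒ h·k2=z(1+1/3z)y_n
  y_{n+1}/y_n = 1 − 2/11z + 13/11z(1+1/3z) = 1 + z + 13/33z²
  R(z) = 1 + z + 13/33z².

Solve |R(x)|<1 on ℝ⁻.
x=-0.86: |R|=0.4314
R=1: x+13/33x²=0 ⇒ x=−33/13=-2.5385; min R=1−1/(4·13/33)=0.3654>−1
Confirm numerically:
  x=-2.418: |R|=0.88525 <1
  x=-2.120: |R|=0.65052 <1
  x=-1.992: |R|=0.57118 <1
  x=-1.112: |R|=0.37512 <1
  x=-3.053: |R|=1.61883 >1
  x=-2.815: |R|=1.30666 >1
Interval (-2.5385, 0).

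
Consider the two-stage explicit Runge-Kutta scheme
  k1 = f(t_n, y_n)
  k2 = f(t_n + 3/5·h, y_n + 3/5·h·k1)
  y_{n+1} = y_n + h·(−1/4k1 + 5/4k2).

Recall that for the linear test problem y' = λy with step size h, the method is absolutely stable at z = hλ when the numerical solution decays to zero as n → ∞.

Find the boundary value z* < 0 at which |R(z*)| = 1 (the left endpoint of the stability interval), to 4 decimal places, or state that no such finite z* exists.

z* = -1.3333.

With y'=λy (z=hλ):
  k1=λy_n ⇒ h·k1=z·y_n;  k2=λ(1+3/5z)y_n ⇒ h·k2=z(1+3/5z)y_n
  y_{n+1}/y_n = 1 − 1/4z + 5/4z(1+3/5z) = 1 + z + 3/4z²
  ⇒ R(z) = 1 + z + 3/4z².

Boundary: |R(x)|=1, x<0.
x=-1.7: |R|=1.4675
R=1: x+3/4x²=0 ⇒ x=−4/3=-1.3333; min R=1−1/(4·3/4)=0.6667>−1
Confirm numerically:
  x=-0.974: |R|=0.73751 <1
  x=-0.883: |R|=0.70177 <1
  x=-0.541: |R|=0.67851 <1
  x=-1.919: |R|=1.84292 >1
  x=-1.593: |R|=1.31024 >1
  x=-1.489: |R|=1.17384 >1
Stable set (-1.3333, 0).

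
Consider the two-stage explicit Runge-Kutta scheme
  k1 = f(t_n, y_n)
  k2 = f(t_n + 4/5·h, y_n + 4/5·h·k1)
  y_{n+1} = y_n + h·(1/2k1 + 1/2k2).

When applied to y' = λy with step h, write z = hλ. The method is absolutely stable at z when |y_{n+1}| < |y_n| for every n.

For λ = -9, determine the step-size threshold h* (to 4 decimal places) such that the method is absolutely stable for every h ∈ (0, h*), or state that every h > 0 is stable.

(-2.5000,0); λ=-9 ⇒ h* = (5/2)/9 = 0.2778.

Set f=λy, z=hλ:
  k1=λy_n ⇒ h·k1=z·y_n;  k2=λ(1+4/5z)y_n ⇒ h·k2=z(1+4/5z)y_n
  y_{n+1}/y_n = 1 + 1/2z + 1/2z(1+4/5z) = 1 + z + 2/5z²
  Hence R(z) = 1 + z + 2/5z².

Find x<0 with |R(x)|<1.
x=-1.43: |R|=0.3880
R=1: x+2/5x²=0 ⇒ x=−5/2=-2.5000; min R=1−1/(4·2/5)=0.3750>−1
Confirm numerically:
  x=-2.251: |R|=0.77580 <1
  x=-2.199: |R|=0.73524 <1
  x=-2.102: |R|=0.66536 <1
  x=-1.230: |R|=0.37516 <1
  x=-3.026: |R|=1.63667 >1
  x=-2.901: |R|=1.46532 >1
  x=-2.600: |R|=1.10400 >1
Interval (-2.5000, 0).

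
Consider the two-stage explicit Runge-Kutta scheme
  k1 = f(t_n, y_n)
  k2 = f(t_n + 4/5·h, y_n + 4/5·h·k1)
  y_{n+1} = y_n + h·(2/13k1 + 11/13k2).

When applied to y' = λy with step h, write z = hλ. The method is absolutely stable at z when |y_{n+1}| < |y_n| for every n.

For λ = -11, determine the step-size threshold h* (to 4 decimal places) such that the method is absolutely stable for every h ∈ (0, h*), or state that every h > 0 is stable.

(-1.4773,0); λ=-11 ⇒ h* = (65/44)/11 = 0.1343.

On y'=λy, z=hλ:
  k1=λy_n ⇒ h·k1=z·y_n;  k2=λ(1+4/5z)y_n ⇒ h·k2=z(1+4/5z)y_n
  y_{n+1}/y_n = 1 + 2/13z + 11/13z(1+4/5z) = 1 + z + 44/65z²
  ⇒ R(z) = 1 + z + 44/65z².

Need |R(x)|<1, x<0.
x=-1.28: |R|=0.8291
R=1: x+44/65x²=0 ⇒ x=−65/44=-1.4773; min R=1−1/(4·44/65)=0.6307>−1
Confirm numerically:
  x=-1.415: |R|=0.94035 <1
  x=-1.170: |R|=0.75664 <1
  x=-1.041: |R|=0.69257 <1
  x=-0.599: |R|=0.64388 <1
  x=-1.907: |R|=1.55473 >1
  x=-1.823: |R|=1.42664 >1
  x=-1.709: |R|=1.26808 >1
Stable set (-1.4773, 0).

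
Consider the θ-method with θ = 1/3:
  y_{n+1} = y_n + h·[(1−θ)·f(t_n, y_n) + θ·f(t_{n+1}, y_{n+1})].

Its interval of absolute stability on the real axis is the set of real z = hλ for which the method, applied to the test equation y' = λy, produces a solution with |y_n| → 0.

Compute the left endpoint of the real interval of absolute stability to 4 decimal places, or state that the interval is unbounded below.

With y'=λy (z=hλ):
  y_{n+1} = y_n + z·[2/3·y_n + 1/3·y_{n+1}] ⇒ (1 − 1/3z)y_{n+1} = (1 + 2/3z)y_n
  so R(z) = (1 + 2/3z)/(1 − 1/3z).

Need |R(x)|<1, x<0.
x=-0.79: |R|=0.3747
R=−1: 1+2/3x = −1+1/3x ⇒ -1/3x=2 ⇒ x=2/(-1/3)=-6.0000
Confirm numerically:
  x=-4.900: |R|=0.86076 <1
  x=-4.362: |R|=0.77751 <1
  x=-3.726: |R|=0.66191 <1
  x=-2.711: |R|=0.42409 <1
  x=-6.540: |R|=1.05660 >1
  x=-6.349: |R|=1.03733 >1
  x=-6.148: |R|=1.01618 >1
Stable set (-6.0000, 0).

z* = -6.0000.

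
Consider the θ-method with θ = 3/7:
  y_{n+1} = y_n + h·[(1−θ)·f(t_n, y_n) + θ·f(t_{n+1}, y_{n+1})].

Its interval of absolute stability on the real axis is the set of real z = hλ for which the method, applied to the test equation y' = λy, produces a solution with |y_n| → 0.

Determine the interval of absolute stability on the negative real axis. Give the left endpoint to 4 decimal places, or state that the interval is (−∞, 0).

On y'=λy, z=hλ:
  y_{n+1} = y_n + z·[4/7·y_n + 3/7·y_{n+1}] ⇒ (1 − 3/7z)y_{n+1} = (1 + 4/7z)y_n
  ⇒ R(z) = (1 + 4/7z)/(1 − 3/7z).

Find x<0 with |R(x)|<1.
x=-1.53: |R|=0.0759
R=−1: 1+4/7x = −1+3/7x ⇒ -1/7x=2 ⇒ x=2/(-1/7)=-14.0000
Confirm numerically:
  x=-12.605: |R|=0.96887 <1
  x=-8.278: |R|=0.82026 <1
  x=-7.057: |R|=0.75354 <1
  x=-5.792: |R|=0.66328 <1
  x=-14.536: |R|=1.01059 >1
  x=-14.314: |R|=1.00629 >1
Stable set (-14.0000, 0).

(-14.0000, 0).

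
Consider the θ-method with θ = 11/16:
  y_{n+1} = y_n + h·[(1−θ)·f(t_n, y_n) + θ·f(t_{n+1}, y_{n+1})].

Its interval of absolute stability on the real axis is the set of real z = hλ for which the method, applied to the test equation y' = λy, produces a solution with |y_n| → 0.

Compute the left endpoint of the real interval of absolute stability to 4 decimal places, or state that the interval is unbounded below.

interval (−∞, 0).

With y'=λy (z=hλ):
  y_{n+1} = y_n + z·[5/16·y_n + 11/16·y_{n+1}] ⇒ (1 − 11/16z)y_{n+1} = (1 + 5/16z)y_n
  R(z) = (1 + 5/16z)/(1 − 11/16z).

Boundary: |R(x)|=1, x<0.
x=-1.7: |R|=0.2161
x=-2: |R|=0.1579
x=-10: |R|=0.2698
x=-100: |R|=0.4337
θ=11/16≥1/2 ⇒ |1+5/16x|<|1−11/16x| ∀x<0 ⇒ stable on all of ℝ⁻.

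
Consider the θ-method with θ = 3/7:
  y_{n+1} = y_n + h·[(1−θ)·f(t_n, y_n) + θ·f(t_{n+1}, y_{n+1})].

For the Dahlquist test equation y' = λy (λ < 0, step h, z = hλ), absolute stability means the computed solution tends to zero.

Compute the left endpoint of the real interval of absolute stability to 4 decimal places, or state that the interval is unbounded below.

On y'=λy, z=hλ:
  y_{n+1} = y_n + z·[4/7·y_n + 3/7·y_{n+1}] ⇒ (1 − 3/7z)y_{n+1} = (1 + 4/7z)y_n
  Hence R(z) = (1 + 4/7z)/(1 − 3/7z).

Need |R(x)|<1, x<0.
x=-0.83: |R|=0.3878
R=−1: 1+4/7x = −1+3/7x ⇒ -1/7x=2 ⇒ x=2/(-1/7)=-14.0000
Confirm numerically:
  x=-12.024: |R|=0.95412 <1
  x=-10.908: |R|=0.92216 <1
  x=-6.591: |R|=0.72327 <1
  x=-14.309: |R|=1.00619 >1
  x=-14.045: |R|=1.00092 >1
So |R|<1 on (-14.0000, 0).

left endpoint -14.0000.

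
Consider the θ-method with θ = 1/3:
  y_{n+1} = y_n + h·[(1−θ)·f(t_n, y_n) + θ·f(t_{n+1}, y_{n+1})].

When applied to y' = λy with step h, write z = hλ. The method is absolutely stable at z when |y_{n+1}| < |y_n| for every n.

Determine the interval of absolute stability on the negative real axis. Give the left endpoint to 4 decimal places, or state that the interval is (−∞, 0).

On y'=λy, z=hλ:
  y_{n+1} = y_n + z·[2/3·y_n + 1/3·y_{n+1}] ⇒ (1 − 1/3z)y_{n+1} = (1 + 2/3z)y_n
  so R(z) = (1 + 2/3z)/(1 − 1/3z).

Find x<0 with |R(x)|<1.
x=-1.64: |R|=0.0603
R=−1: 1+2/3x = −1+1/3x ⇒ -1/3x=2 ⇒ x=2/(-1/3)=-6.0000
Confirm numerically:
  x=-3.792: |R|=0.67491 <1
  x=-3.486: |R|=0.61240 <1
  x=-3.306: |R|=0.57279 <1
  x=-3.052: |R|=0.51289 <1
  x=-6.298: |R|=1.03205 >1
  x=-6.187: |R|=1.02035 >1
Stable set (-6.0000, 0).

(-6.0000, 0).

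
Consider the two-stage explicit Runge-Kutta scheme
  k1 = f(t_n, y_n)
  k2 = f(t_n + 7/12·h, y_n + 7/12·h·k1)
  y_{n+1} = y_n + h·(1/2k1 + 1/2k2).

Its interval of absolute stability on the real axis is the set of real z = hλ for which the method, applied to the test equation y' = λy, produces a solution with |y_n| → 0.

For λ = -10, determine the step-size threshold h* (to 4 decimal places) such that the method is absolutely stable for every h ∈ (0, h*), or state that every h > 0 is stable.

Set f=λy, z=hλ:
  k1=λy_n ⇒ h·k1=z·y_n;  k2=λ(1+7/12z)y_n ⇒ h·k2=z(1+7/12z)y_n
  y_{n+1}/y_n = 1 + 1/2z + 1/2z(1+7/12z) = 1 + z + 7/24z²
  Hence R(z) = 1 + z + 7/24z².

Boundary: |R(x)|=1, x<0.
x=-1.03: |R|=0.2794
R=1: x+7/24x²=0 ⇒ x=−24/7=-3.4286; min R=1−1/(4·7/24)=0.1429>−1
Confirm numerically:
  x=-2.439: |R|=0.29604 <1
  x=-2.148: |R|=0.19772 <1
  x=-1.673: |R|=0.14335 <1
  x=-3.923: |R|=1.56573 >1
  x=-3.753: |R|=1.35513 >1
So |R|<1 on (-3.4286, 0).

(-3.4286,0); λ=-10 ⇒ h* = (24/7)/10 = 0.3429.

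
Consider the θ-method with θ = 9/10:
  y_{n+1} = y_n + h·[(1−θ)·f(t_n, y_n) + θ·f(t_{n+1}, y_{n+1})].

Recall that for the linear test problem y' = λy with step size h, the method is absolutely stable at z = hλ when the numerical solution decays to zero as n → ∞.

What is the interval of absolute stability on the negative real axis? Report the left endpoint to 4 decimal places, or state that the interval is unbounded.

interval (−∞, 0).

On y'=λy, z=hλ:
  y_{n+1} = y_n + z·[1/10·y_n + 9/10·y_{n+1}] ⇒ (1 − 9/10z)y_{n+1} = (1 + 1/10z)y_n
  so R(z) = (1 + 1/10z)/(1 − 9/10z).

Boundary: |R(x)|=1, x<0.
x=-1.05: |R|=0.4602
x=-2: |R|=0.2857
x=-10: |R|=0.0000
x=-100: |R|=0.0989
θ=9/10≥1/2 ⇒ |1+1/10x|<|1−9/10x| ∀x<0 ⇒ interval (−∞,0).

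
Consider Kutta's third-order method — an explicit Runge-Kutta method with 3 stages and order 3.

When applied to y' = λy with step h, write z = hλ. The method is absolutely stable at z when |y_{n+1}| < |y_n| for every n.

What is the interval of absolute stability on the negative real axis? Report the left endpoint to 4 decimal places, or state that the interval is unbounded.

(-2.5127, 0).

On y'=λy, z=hλ:
  order 3, 3-stage ⇒ R(z)=1+z+z^2/2+z^3/6
  (e.g. R(-1.54)=0.03709, |R|=0.03709)

Boundary: |R(x)|=1, x<0.
x=-1.54: |R|=0.0371
|R(-2.62)|=1.1853 |R(-1.21)|=0.2268 |R(-1.13)|=0.2680
Bisect:
  x_lo=-3.2232 |R|=2.6098  x_hi=-0.0965 |R|=0.9080
  mid=-1.65988 |R|=0.04450 →hi
  mid=-2.44156 |R|=0.88673 →hi
  mid=-2.83240 |R|=1.60830 →lo
  mid=-2.63698 |R|=1.21625 →lo
  mid=-2.53927 |R|=1.04414 →lo
  mid=-2.49041 |R|=0.96366 →hi
  mid=-2.51484 |R|=1.00345 →lo
  mid=-2.50263 |R|=0.98344 →hi
  mid=-2.50873 |R|=0.99341 →hi
  ...
  [-2.51293,-2.51274] ⇒ x*=-2.5127
So |R|<1 on (-2.5127, 0).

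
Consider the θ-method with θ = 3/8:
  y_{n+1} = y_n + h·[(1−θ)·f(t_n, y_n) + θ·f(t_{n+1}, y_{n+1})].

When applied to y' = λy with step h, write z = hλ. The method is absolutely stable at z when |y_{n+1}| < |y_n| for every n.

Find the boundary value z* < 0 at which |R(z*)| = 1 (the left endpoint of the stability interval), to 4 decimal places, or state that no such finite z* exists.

On y'=λy, z=hλ:
  y_{n+1} = y_n + z·[5/8·y_n + 3/8·y_{n+1}] ⇒ (1 − 3/8z)y_{n+1} = (1 + 5/8z)y_n
  R(z) = (1 + 5/8z)/(1 − 3/8z).

Find x<0 with |R(x)|<1.
x=-0.33: |R|=0.7063
R=−1: 1+5/8x = −1+3/8x ⇒ -1/4x=2 ⇒ x=2/(-1/4)=-8.0000
Confirm numerically:
  x=-6.874: |R|=0.92132 <1
  x=-6.555: |R|=0.89554 <1
  x=-3.880: |R|=0.58045 <1
  x=-8.270: |R|=1.01646 >1
  x=-8.178: |R|=1.01094 >1
Stable set (-8.0000, 0).

left endpoint -8.0000.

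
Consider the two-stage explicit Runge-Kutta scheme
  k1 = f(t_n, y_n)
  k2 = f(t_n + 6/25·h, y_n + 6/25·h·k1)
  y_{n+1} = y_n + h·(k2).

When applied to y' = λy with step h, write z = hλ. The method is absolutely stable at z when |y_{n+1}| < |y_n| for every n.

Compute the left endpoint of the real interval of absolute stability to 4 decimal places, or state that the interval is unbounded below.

left endpoint -4.1667.

With y'=λy (z=hλ):
  k1=λy_n ⇒ h·k1=z·y_n;  k2=λ(1+6/25z)y_n ⇒ h·k2=z(1+6/25z)y_n
  y_{n+1}/y_n = 1 + z(1+6/25z) = 1 + z + 6/25z²
  ⇒ R(z) = 1 + z + 6/25z².

Solve |R(x)|<1 on ℝ⁻.
x=-1.04: |R|=0.2196
R=1: x+6/25x²=0 ⇒ x=−25/6=-4.1667; min R=1−1/(4·6/25)=-0.0417>−1
Confirm numerically:
  x=-3.153: |R|=0.23294 <1
  x=-2.123: |R|=0.04129 <1
  x=-1.834: |R|=0.02675 <1
  x=-4.372: |R|=1.21545 >1
  x=-4.344: |R|=1.18488 >1
  x=-4.200: |R|=1.03360 >1
Stable set (-4.1667, 0).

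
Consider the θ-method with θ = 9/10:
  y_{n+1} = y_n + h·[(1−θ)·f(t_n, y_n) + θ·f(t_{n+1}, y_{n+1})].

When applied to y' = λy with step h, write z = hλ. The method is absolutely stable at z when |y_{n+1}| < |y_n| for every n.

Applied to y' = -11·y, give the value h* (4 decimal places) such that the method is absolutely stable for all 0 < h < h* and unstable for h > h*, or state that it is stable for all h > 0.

On y'=λy, z=hλ:
  y_{n+1} = y_n + z·[1/10·y_n + 9/10·y_{n+1}] ⇒ (1 − 9/10z)y_{n+1} = (1 + 1/10z)y_n
  Hence R(z) = (1 + 1/10z)/(1 − 9/10z).

Boundary: |R(x)|=1, x<0.
x=-1.35: |R|=0.3905
x=-2: |R|=0.2857
x=-10: |R|=0.0000
x=-100: |R|=0.0989
θ=9/10≥1/2 ⇒ |1+1/10x|<|1−9/10x| ∀x<0 ⇒ interval (−∞,0).

interval (−∞, 0). Any h>0 works for λ=-11.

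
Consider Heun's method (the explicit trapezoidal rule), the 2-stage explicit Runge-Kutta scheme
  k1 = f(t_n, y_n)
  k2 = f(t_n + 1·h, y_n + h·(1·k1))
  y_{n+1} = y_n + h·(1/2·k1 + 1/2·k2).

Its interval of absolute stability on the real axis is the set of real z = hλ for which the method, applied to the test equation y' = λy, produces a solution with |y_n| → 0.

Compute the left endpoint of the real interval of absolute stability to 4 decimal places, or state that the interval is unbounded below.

Set f=λy, z=hλ:
  order 2, 2-stage ⇒ R(z)=1+z+z^2/2
  (e.g. R(-0.62)=0.57220, |R|=0.57220)

Find x<0 with |R(x)|<1.
x=-0.62: |R|=0.5722
|R(-1.8)|=0.8200 |R(-1.51)|=0.6300 |R(-0.88)|=0.5072
Bisect:
  x_lo=-2.6693 |R|=1.8932  x_hi=-0.1502 |R|=0.8611
  mid=-1.40973 |R|=0.58394 →hi
  mid=-2.03949 |R|=1.04027 →lo
  mid=-1.72461 |R|=0.76253 →hi
  mid=-1.88205 |R|=0.88901 →hi
  mid=-1.96077 |R|=0.96154 →hi
  mid=-2.00013 |R|=1.00013 →lo
  mid=-1.98045 |R|=0.98064 →hi
  mid=-1.99029 |R|=0.99034 →hi
  mid=-1.99521 |R|=0.99522 →hi
  mid=-1.99767 |R|=0.99767 →hi
  ...
  [-2.00013,-1.99998] ⇒ x*=-2.0000
Stable set (-2.0000, 0).

z* = -2.0000.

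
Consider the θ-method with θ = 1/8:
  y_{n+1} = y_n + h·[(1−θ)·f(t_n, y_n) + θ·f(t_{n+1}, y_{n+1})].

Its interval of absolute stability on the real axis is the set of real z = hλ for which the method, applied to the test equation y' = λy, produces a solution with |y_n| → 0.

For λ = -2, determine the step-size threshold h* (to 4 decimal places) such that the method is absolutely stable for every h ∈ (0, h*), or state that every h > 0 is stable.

(-2.6667,0); λ=-2 ⇒ h* = (8/3)/2 = 1.3333.

Test eqn y'=λy, z=hλ:
  y_{n+1} = y_n + z·[7/8·y_n + 1/8·y_{n+1}] ⇒ (1 − 1/8z)y_{n+1} = (1 + 7/8z)y_n
  so R(z) = (1 + 7/8z)/(1 − 1/8z).

Need |R(x)|<1, x<0.
x=-0.74: |R|=0.3227
R=−1: 1+7/8x = −1+1/8x ⇒ -3/4x=2 ⇒ x=2/(-3/4)=-2.6667
Confirm numerically:
  x=-2.340: |R|=0.81044 <1
  x=-1.796: |R|=0.46672 <1
  x=-1.479: |R|=0.24823 <1
  x=-3.211: |R|=1.29132 >1
  x=-2.960: |R|=1.16058 >1
  x=-2.829: |R|=1.08994 >1
So |R|<1 on (-2.6667, 0).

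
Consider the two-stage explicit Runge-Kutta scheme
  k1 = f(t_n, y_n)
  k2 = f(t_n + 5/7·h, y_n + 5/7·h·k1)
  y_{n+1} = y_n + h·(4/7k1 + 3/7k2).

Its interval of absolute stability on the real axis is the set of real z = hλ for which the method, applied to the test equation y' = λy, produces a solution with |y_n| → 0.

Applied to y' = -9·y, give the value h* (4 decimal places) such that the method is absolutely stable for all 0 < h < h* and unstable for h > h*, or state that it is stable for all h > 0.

On y'=λy, z=hλ:
  k1=λy_n ⇒ h·k1=z·y_n;  k2=λ(1+5/7z)y_n ⇒ h·k2=z(1+5/7z)y_n
  y_{n+1}/y_n = 1 + 4/7z + 3/7z(1+5/7z) = 1 + z + 15/49z²
  ⇒ R(z) = 1 + z + 15/49z².

Need |R(x)|<1, x<0.
x=-1.08: |R|=0.2771
R=1: x+15/49x²=0 ⇒ x=−49/15=-3.2667; min R=1−1/(4·15/49)=0.1833>−1
Confirm numerically:
  x=-3.205: |R|=0.93950 <1
  x=-3.200: |R|=0.93469 <1
  x=-1.627: |R|=0.18335 <1
  x=-3.832: |R|=1.66317 >1
  x=-3.529: |R|=1.28340 >1
Interval (-3.2667, 0).

(-3.2667,0); λ=-9 ⇒ h* = (49/15)/9 = 0.3630.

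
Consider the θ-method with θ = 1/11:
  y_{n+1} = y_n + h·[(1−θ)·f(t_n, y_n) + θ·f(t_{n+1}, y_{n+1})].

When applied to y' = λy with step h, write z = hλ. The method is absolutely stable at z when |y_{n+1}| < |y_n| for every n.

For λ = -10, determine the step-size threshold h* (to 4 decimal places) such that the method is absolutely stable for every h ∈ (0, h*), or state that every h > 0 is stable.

(-2.4444,0); λ=-10 ⇒ h* = (22/9)/10 = 0.2444.

On y'=λy, z=hλ:
  y_{n+1} = y_n + z·[10/11·y_n + 1/11·y_{n+1}] ⇒ (1 − 1/11z)y_{n+1} = (1 + 10/11z)y_n
  R(z) = (1 + 10/11z)/(1 − 1/11z).

Find x<0 with |R(x)|<1.
x=-0.58: |R|=0.4491
R=−1: 1+10/11x = −1+1/11x ⇒ -9/11x=2 ⇒ x=2/(-9/11)=-2.4444
Confirm numerically:
  x=-2.119: |R|=0.77674 <1
  x=-1.987: |R|=0.68299 <1
  x=-1.845: |R|=0.57999 <1
  x=-2.930: |R|=1.31371 >1
  x=-2.642: |R|=1.13033 >1
Interval (-2.4444, 0).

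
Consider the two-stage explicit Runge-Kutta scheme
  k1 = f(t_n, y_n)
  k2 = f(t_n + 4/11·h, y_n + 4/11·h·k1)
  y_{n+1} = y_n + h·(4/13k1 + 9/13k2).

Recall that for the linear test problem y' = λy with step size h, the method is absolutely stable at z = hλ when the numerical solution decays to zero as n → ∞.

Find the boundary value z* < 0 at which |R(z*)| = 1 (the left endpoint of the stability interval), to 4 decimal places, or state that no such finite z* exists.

z* = -3.9722.

Test eqn y'=λy, z=hλ:
  k1=λy_n ⇒ h·k1=z·y_n;  k2=λ(1+4/11z)y_n ⇒ h·k2=z(1+4/11z)y_n
  y_{n+1}/y_n = 1 + 4/13z + 9/13z(1+4/11z) = 1 + z + 36/143z²
  R(z) = 1 + z + 36/143z².

Find x<0 with |R(x)|<1.
x=-1.15: |R|=0.1829
R=1: x+36/143x²=0 ⇒ x=−143/36=-3.9722; min R=1−1/(4·36/143)=0.0069>−1
Confirm numerically:
  x=-3.097: |R|=0.31762 <1
  x=-2.421: |R|=0.05456 <1
  x=-2.080: |R|=0.00916 <1
  x=-4.288: |R|=1.34088 >1
  x=-4.267: |R|=1.31665 >1
  x=-4.044: |R|=1.07307 >1
Stable set (-3.9722, 0).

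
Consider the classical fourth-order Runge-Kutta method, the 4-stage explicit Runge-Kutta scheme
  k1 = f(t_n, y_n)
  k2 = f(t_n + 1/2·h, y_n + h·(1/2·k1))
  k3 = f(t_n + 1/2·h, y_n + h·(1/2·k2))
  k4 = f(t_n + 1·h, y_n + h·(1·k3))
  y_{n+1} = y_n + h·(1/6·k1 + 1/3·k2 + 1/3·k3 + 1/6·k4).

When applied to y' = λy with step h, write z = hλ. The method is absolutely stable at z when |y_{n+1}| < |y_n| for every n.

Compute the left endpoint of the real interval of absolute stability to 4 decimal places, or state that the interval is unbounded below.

Set f=λy, z=hλ:
  order 4, 4-stage ⇒ R(z)=1+z+z^2/2+z^3/6+z^4/24
  (e.g. R(-1.67)=0.27229, |R|=0.27229)

Solve |R(x)|<1 on ℝ⁻.
x=-1.67: |R|=0.2723
|R(-3.17)|=1.7528 |R(-2.56)|=0.7102 |R(-1.41)|=0.2815
Bisect:
  x_lo=-3.1371 |R|=1.6736  x_hi=-0.2747 |R|=0.7598
  mid=-1.70589 |R|=0.27462 →hi
  mid=-2.42150 |R|=0.57646 →hi
  mid=-2.77930 |R|=0.99100 →hi
  mid=-2.95820 |R|=1.29356 →lo
  mid=-2.86875 |R|=1.13329 →lo
  mid=-2.82402 |R|=1.05998 →lo
  mid=-2.80166 |R|=1.02496 →lo
  mid=-2.79048 |R|=1.00785 →lo
  ...
  [-2.78541,-2.78524] ⇒ x*=-2.7853
So |R|<1 on (-2.7853, 0).

z* = -2.7853.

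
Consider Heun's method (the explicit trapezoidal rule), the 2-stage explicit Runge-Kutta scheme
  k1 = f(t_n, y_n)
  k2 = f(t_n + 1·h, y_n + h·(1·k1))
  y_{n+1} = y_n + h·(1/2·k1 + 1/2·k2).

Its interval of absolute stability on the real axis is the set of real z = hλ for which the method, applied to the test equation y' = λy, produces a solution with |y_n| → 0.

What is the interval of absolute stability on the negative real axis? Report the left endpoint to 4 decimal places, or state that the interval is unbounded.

z∈(-2.0000,0).

On y'=λy, z=hλ:
  order 2, 2-stage ⇒ R(z)=1+z+z^2/2
  (e.g. R(-0.73)=0.53645, |R|=0.53645)

Need |R(x)|<1, x<0.
x=-0.73: |R|=0.5364
|R(-2.39)|=1.4661 |R(-1)|=0.5000 |R(-0.86)|=0.5098
Bisect:
  x_lo=-2.8254 |R|=2.1660  x_hi=-0.3386 |R|=0.7187
  mid=-1.58198 |R|=0.66935 →hi
  mid=-2.20368 |R|=1.22442 →lo
  mid=-1.89283 |R|=0.89857 →hi
  mid=-2.04825 |R|=1.04942 →lo
  mid=-1.97054 |R|=0.97097 →hi
  mid=-2.00940 |R|=1.00944 →lo
  mid=-1.98997 |R|=0.99002 →hi
  mid=-1.99968 |R|=0.99968 →hi
  mid=-2.00454 |R|=1.00455 →lo
  mid=-2.00211 |R|=1.00211 →lo
  ...
  [-2.00014,-1.99999] ⇒ x*=-2.0000
Stable set (-2.0000, 0).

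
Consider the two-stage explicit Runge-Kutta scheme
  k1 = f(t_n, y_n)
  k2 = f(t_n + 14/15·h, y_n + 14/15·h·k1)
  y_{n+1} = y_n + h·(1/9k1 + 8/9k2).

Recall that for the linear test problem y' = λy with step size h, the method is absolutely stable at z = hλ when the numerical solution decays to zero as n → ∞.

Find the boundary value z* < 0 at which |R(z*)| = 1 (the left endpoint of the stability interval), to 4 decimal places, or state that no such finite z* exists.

z* = -1.2054.

Test eqn y'=λy, z=hλ:
  k1=λy_n ⇒ h·k1=z·y_n;  k2=λ(1+14/15z)y_n ⇒ h·k2=z(1+14/15z)y_n
  y_{n+1}/y_n = 1 + 1/9z + 8/9z(1+14/15z) = 1 + z + 112/135z²
  Hence R(z) = 1 + z + 112/135z².

Need |R(x)|<1, x<0.
x=-1.22: |R|=1.0148
R=1: x+112/135x²=0 ⇒ x=−135/112=-1.2054; min R=1−1/(4·112/135)=0.6987>−1
Confirm numerically:
  x=-1.185: |R|=0.97999 <1
  x=-1.150: |R|=0.94719 <1
  x=-1.071: |R|=0.88062 <1
  x=-0.528: |R|=0.70329 <1
  x=-1.463: |R|=1.31271 >1
  x=-1.332: |R|=1.13995 >1
  x=-1.271: |R|=1.06922 >1
Stable set (-1.2054, 0).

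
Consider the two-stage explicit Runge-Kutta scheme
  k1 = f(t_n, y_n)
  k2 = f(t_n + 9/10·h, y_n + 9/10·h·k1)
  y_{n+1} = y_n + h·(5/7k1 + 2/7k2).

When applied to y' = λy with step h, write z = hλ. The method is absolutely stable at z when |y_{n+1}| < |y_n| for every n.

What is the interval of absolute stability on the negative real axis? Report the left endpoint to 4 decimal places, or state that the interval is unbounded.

z∈(-3.8889,0).

With y'=λy (z=hλ):
  k1=λy_n ⇒ h·k1=z·y_n;  k2=λ(1+9/10z)y_n ⇒ h·k2=z(1+9/10z)y_n
  y_{n+1}/y_n = 1 + 5/7z + 2/7z(1+9/10z) = 1 + z + 9/35z²
  Hence R(z) = 1 + z + 9/35z².

Find x<0 with |R(x)|<1.
x=-1.42: |R|=0.0985
R=1: x+9/35x²=0 ⇒ x=−35/9=-3.8889; min R=1−1/(4·9/35)=0.0278>−1
Confirm numerically:
  x=-2.993: |R|=0.31050 <1
  x=-2.640: |R|=0.15218 <1
  x=-1.885: |R|=0.02869 <1
  x=-4.064: |R|=1.18300 >1
  x=-3.929: |R|=1.04052 >1
Stable set (-3.8889, 0).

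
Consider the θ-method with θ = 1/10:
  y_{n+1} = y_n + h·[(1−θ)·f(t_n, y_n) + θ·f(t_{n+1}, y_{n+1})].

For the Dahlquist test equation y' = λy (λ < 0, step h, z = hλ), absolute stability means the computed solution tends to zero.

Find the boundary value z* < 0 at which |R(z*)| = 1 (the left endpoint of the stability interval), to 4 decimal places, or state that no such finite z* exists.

left endpoint -2.5000.

On y'=λy, z=hλ:
  y_{n+1} = y_n + z·[9/10·y_n + 1/10·y_{n+1}] ⇒ (1 − 1/10z)y_{n+1} = (1 + 9/10z)y_n
  Hence R(z) = (1 + 9/10z)/(1 − 1/10z).

Solve |R(x)|<1 on ℝ⁻.
x=-0.97: |R|=0.1158
R=−1: 1+9/10x = −1+1/10x ⇒ -4/5x=2 ⇒ x=2/(-4/5)=-2.5000
Confirm numerically:
  x=-1.866: |R|=0.57256 <1
  x=-1.439: |R|=0.25798 <1
  x=-1.358: |R|=0.19563 <1
  x=-2.954: |R|=1.28038 >1
  x=-2.861: |R|=1.22455 >1
Stable set (-2.5000, 0).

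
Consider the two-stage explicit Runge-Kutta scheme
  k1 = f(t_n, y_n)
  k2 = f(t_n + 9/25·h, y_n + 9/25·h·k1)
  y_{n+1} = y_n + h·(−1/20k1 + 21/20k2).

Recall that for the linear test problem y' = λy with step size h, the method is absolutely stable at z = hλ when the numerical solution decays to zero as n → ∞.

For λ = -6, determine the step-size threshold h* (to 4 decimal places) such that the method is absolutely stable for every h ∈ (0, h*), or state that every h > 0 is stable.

On y'=λy, z=hλ:
  k1=λy_n ⇒ h·k1=z·y_n;  k2=λ(1+9/25z)y_n ⇒ h·k2=z(1+9/25z)y_n
  y_{n+1}/y_n = 1 − 1/20z + 21/20z(1+9/25z) = 1 + z + 189/500z²
  so R(z) = 1 + z + 189/500z².

Solve |R(x)|<1 on ℝ⁻.
x=-1.78: |R|=0.4177
R=1: x+189/500x²=0 ⇒ x=−500/189=-2.6455; min R=1−1/(4·189/500)=0.3386>−1
Confirm numerically:
  x=-2.330: |R|=0.72212 <1
  x=-2.130: |R|=0.58495 <1
  x=-1.999: |R|=0.51149 <1
  x=-1.136: |R|=0.35181 <1
  x=-2.914: |R|=1.29575 >1
  x=-2.740: |R|=1.09787 >1
Interval (-2.6455, 0).

(-2.6455,0); λ=-6 ⇒ h* = (500/189)/6 = 0.4409.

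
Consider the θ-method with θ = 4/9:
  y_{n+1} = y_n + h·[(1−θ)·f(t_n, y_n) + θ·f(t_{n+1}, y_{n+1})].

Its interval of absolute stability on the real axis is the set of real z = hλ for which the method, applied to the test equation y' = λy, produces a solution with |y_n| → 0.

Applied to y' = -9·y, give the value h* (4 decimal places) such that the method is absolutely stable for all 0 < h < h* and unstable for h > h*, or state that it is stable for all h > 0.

(-18.0000,0); λ=-9 ⇒ h* = (18)/9 = 2.0000.

On y'=λy, z=hλ:
  y_{n+1} = y_n + z·[5/9·y_n + 4/9·y_{n+1}] ⇒ (1 − 4/9z)y_{n+1} = (1 + 5/9z)y_n
  Hence R(z) = (1 + 5/9z)/(1 − 4/9z).

Need |R(x)|<1, x<0.
x=-1.4: |R|=0.1370
R=−1: 1+5/9x = −1+4/9x ⇒ -1/9x=2 ⇒ x=2/(-1/9)=-18.0000
Confirm numerically:
  x=-16.924: |R|=0.98597 <1
  x=-13.936: |R|=0.93723 <1
  x=-8.322: |R|=0.77114 <1
  x=-7.447: |R|=0.72793 <1
  x=-18.357: |R|=1.00433 >1
  x=-18.249: |R|=1.00304 >1
  x=-18.181: |R|=1.00221 >1
Stable set (-18.0000, 0).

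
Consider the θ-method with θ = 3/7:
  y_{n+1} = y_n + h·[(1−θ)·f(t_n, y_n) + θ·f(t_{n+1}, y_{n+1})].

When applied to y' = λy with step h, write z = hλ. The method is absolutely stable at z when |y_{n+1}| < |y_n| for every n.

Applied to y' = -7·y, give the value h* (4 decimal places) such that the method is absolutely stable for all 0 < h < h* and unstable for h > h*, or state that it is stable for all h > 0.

(-14.0000,0); λ=-7 ⇒ h* = (14)/7 = 2.0000.

With y'=λy (z=hλ):
  y_{n+1} = y_n + z·[4/7·y_n + 3/7·y_{n+1}] ⇒ (1 − 3/7z)y_{n+1} = (1 + 4/7z)y_n
  R(z) = (1 + 4/7z)/(1 − 3/7z).

Find x<0 with |R(x)|<1.
x=-1.64: |R|=0.0369
R=−1: 1+4/7x = −1+3/7x ⇒ -1/7x=2 ⇒ x=2/(-1/7)=-14.0000
Confirm numerically:
  x=-10.484: |R|=0.90856 <1
  x=-8.120: |R|=0.81250 <1
  x=-6.772: |R|=0.73539 <1
  x=-14.326: |R|=1.00652 >1
  x=-14.202: |R|=1.00407 >1
Interval (-14.0000, 0).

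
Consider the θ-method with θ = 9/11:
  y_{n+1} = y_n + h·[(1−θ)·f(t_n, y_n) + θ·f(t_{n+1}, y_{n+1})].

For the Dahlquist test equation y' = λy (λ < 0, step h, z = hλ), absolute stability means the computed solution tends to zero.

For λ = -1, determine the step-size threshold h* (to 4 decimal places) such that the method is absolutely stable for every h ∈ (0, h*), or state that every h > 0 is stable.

Test eqn y'=λy, z=hλ:
  y_{n+1} = y_n + z·[2/11·y_n + 9/11·y_{n+1}] ⇒ (1 − 9/11z)y_{n+1} = (1 + 2/11z)y_n
  R(z) = (1 + 2/11z)/(1 − 9/11z).

Find x<0 with |R(x)|<1.
x=-0.63: |R|=0.5843
x=-2: |R|=0.2414
x=-10: |R|=0.0891
x=-100: |R|=0.2075
θ=9/11≥1/2 ⇒ |1+2/11x|<|1−9/11x| ∀x<0 ⇒ stable on all of ℝ⁻.

interval (−∞, 0). Any h>0 works for λ=-1.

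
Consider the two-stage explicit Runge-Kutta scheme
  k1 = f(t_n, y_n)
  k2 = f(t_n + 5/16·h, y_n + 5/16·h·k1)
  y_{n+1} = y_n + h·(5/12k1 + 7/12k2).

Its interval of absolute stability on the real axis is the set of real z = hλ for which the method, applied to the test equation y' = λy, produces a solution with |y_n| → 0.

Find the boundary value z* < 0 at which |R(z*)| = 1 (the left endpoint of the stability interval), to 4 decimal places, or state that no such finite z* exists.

left endpoint -5.4857.

On y'=λy, z=hλ:
  k1=λy_n ⇒ h·k1=z·y_n;  k2=λ(1+5/16z)y_n ⇒ h·k2=z(1+5/16z)y_n
  y_{n+1}/y_n = 1 + 5/12z + 7/12z(1+5/16z) = 1 + z + 35/192z²
  R(z) = 1 + z + 35/192z².

Need |R(x)|<1, x<0.
x=-1.38: |R|=0.0328
R=1: x+35/192x²=0 ⇒ x=−192/35=-5.4857; min R=1−1/(4·35/192)=-0.3714>−1
Confirm numerically:
  x=-4.310: |R|=0.07627 <1
  x=-4.301: |R|=0.07114 <1
  x=-2.567: |R|=0.36579 <1
  x=-5.921: |R|=1.46983 >1
  x=-5.850: |R|=1.38848 >1
Interval (-5.4857, 0).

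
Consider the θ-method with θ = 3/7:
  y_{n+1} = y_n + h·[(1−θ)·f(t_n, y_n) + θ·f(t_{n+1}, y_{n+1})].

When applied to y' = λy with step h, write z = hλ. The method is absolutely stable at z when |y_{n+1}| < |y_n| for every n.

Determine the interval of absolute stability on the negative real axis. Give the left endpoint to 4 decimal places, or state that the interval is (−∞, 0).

Test eqn y'=λy, z=hλ:
  y_{n+1} = y_n + z·[4/7·y_n + 3/7·y_{n+1}] ⇒ (1 − 3/7z)y_{n+1} = (1 + 4/7z)y_n
  so R(z) = (1 + 4/7z)/(1 − 3/7z).

Need |R(x)|<1, x<0.
x=-0.73: |R|=0.4440
R=−1: 1+4/7x = −1+3/7x ⇒ -1/7x=2 ⇒ x=2/(-1/7)=-14.0000
Confirm numerically:
  x=-7.677: |R|=0.78945 <1
  x=-7.320: |R|=0.76934 <1
  x=-6.282: |R|=0.70139 <1
  x=-14.515: |R|=1.01019 >1
  x=-14.110: |R|=1.00223 >1
Interval (-14.0000, 0).

(-14.0000, 0).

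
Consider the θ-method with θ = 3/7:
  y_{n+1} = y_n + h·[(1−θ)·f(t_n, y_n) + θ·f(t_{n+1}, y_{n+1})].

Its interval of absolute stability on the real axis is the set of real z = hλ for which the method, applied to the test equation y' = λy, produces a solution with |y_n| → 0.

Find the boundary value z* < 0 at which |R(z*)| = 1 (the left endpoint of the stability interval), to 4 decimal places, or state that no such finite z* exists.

Test eqn y'=λy, z=hλ:
  y_{n+1} = y_n + z·[4/7·y_n + 3/7·y_{n+1}] ⇒ (1 − 3/7z)y_{n+1} = (1 + 4/7z)y_n
  so R(z) = (1 + 4/7z)/(1 − 3/7z).

Find x<0 with |R(x)|<1.
x=-1.11: |R|=0.2478
R=−1: 1+4/7x = −1+3/7x ⇒ -1/7x=2 ⇒ x=2/(-1/7)=-14.0000
Confirm numerically:
  x=-12.701: |R|=0.97120 <1
  x=-10.098: |R|=0.89537 <1
  x=-9.113: |R|=0.85768 <1
  x=-7.931: |R|=0.80291 <1
  x=-14.359: |R|=1.00717 >1
  x=-14.042: |R|=1.00085 >1
Stable set (-14.0000, 0).

left endpoint -14.0000.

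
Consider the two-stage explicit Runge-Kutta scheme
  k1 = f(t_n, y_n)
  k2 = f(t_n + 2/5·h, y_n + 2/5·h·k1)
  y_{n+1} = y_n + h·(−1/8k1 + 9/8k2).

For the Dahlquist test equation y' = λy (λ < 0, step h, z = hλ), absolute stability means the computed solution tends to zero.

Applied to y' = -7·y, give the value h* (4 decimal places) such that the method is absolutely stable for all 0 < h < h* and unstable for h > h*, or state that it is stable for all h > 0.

(-2.2222,0); λ=-7 ⇒ h* = (20/9)/7 = 0.3175.

With y'=λy (z=hλ):
  k1=λy_n ⇒ h·k1=z·y_n;  k2=λ(1+2/5z)y_n ⇒ h·k2=z(1+2/5z)y_n
  y_{n+1}/y_n = 1 − 1/8z + 9/8z(1+2/5z) = 1 + z + 9/20z²
  Hence R(z) = 1 + z + 9/20z².

Solve |R(x)|<1 on ℝ⁻.
x=-0.47: |R|=0.6294
R=1: x+9/20x²=0 ⇒ x=−20/9=-2.2222; min R=1−1/(4·9/20)=0.4444>−1
Confirm numerically:
  x=-2.141: |R|=0.92175 <1
  x=-1.975: |R|=0.78028 <1
  x=-1.544: |R|=0.52877 <1
  x=-1.035: |R|=0.44705 <1
  x=-2.790: |R|=1.71285 >1
  x=-2.785: |R|=1.70530 >1
  x=-2.440: |R|=1.23912 >1
Stable set (-2.2222, 0).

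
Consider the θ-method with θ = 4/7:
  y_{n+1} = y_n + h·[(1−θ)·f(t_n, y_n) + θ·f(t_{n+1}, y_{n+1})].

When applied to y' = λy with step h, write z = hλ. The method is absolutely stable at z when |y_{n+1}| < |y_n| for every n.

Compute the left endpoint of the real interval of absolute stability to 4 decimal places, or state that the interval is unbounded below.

Test eqn y'=λy, z=hλ:
  y_{n+1} = y_n + z·[3/7·y_n + 4/7·y_{n+1}] ⇒ (1 − 4/7z)y_{n+1} = (1 + 3/7z)y_n
  Hence R(z) = (1 + 3/7z)/(1 − 4/7z).

Solve |R(x)|<1 on ℝ⁻.
x=-0.34: |R|=0.7153
x=-2: |R|=0.0667
x=-10: |R|=0.4894
x=-100: |R|=0.7199
θ=4/7≥1/2 ⇒ |1+3/7x|<|1−4/7x| ∀x<0 ⇒ unbounded interval.

(−∞, 0) — no finite endpoint.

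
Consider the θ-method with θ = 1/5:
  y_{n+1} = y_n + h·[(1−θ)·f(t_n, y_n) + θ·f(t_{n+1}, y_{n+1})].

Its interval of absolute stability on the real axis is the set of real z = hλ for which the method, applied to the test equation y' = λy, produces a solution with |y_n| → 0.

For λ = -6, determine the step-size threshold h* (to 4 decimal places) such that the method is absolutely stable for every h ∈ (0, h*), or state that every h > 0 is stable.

(-3.3333,0); λ=-6 ⇒ h* = (10/3)/6 = 0.5556.

On y'=λy, z=hλ:
  y_{n+1} = y_n + z·[4/5·y_n + 1/5·y_{n+1}] ⇒ (1 − 1/5z)y_{n+1} = (1 + 4/5z)y_n
  so R(z) = (1 + 4/5z)/(1 − 1/5z).

Find x<0 with |R(x)|<1.
x=-1.5: |R|=0.1538
R=−1: 1+4/5x = −1+1/5x ⇒ -3/5x=2 ⇒ x=2/(-3/5)=-3.3333
Confirm numerically:
  x=-3.234: |R|=0.96381 <1
  x=-2.434: |R|=0.63707 <1
  x=-2.283: |R|=0.56735 <1
  x=-2.259: |R|=0.55600 <1
  x=-3.764: |R|=1.14742 >1
  x=-3.551: |R|=1.07637 >1
  x=-3.501: |R|=1.05917 >1
So |R|<1 on (-3.3333, 0).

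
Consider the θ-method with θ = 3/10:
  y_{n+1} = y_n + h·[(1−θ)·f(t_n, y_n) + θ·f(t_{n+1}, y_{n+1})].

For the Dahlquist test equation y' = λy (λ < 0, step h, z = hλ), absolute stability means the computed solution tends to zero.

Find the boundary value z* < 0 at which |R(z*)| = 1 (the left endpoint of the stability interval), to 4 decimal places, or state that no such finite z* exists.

z* = -5.0000.

With y'=λy (z=hλ):
  y_{n+1} = y_n + z·[7/10·y_n + 3/10·y_{n+1}] ⇒ (1 − 3/10z)y_{n+1} = (1 + 7/10z)y_n
  so R(z) = (1 + 7/10z)/(1 − 3/10z).

Boundary: |R(x)|=1, x<0.
x=-1.11: |R|=0.1673
R=−1: 1+7/10x = −1+3/10x ⇒ -2/5x=2 ⇒ x=2/(-2/5)=-5.0000
Confirm numerically:
  x=-4.878: |R|=0.98019 <1
  x=-4.163: |R|=0.85113 <1
  x=-3.947: |R|=0.80715 <1
  x=-2.786: |R|=0.51759 <1
  x=-5.471: |R|=1.07133 >1
  x=-5.328: |R|=1.05049 >1
  x=-5.074: |R|=1.01174 >1
Interval (-5.0000, 0).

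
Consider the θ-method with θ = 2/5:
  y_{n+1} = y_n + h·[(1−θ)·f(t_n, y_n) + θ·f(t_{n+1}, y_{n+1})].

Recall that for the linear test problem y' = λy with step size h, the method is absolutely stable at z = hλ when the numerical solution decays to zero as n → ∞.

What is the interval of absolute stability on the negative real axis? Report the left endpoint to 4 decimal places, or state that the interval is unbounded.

(-10.0000, 0).

With y'=λy (z=hλ):
  y_{n+1} = y_n + z·[3/5·y_n + 2/5·y_{n+1}] ⇒ (1 − 2/5z)y_{n+1} = (1 + 3/5z)y_n
  so R(z) = (1 + 3/5z)/(1 − 2/5z).

Boundary: |R(x)|=1, x<0.
x=-0.42: |R|=0.6404
R=−1: 1+3/5x = −1+2/5x ⇒ -1/5x=2 ⇒ x=2/(-1/5)=-10.0000
Confirm numerically:
  x=-8.763: |R|=0.94509 <1
  x=-8.595: |R|=0.93668 <1
  x=-7.455: |R|=0.87217 <1
  x=-5.467: |R|=0.71551 <1
  x=-10.108: |R|=1.00428 >1
  x=-10.096: |R|=1.00381 >1
  x=-10.067: |R|=1.00267 >1
Stable set (-10.0000, 0).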